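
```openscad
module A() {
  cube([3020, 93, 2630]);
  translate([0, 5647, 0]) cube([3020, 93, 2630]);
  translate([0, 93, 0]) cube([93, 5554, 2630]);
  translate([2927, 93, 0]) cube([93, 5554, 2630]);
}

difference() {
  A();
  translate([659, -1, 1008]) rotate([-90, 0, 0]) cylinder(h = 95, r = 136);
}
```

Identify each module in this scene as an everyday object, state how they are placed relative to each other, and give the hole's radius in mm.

A is a house frame. The house frame has a circular hole through its front wall. The hole's radius is 136 mm.

The subtracted cylinder has r = 136 mm.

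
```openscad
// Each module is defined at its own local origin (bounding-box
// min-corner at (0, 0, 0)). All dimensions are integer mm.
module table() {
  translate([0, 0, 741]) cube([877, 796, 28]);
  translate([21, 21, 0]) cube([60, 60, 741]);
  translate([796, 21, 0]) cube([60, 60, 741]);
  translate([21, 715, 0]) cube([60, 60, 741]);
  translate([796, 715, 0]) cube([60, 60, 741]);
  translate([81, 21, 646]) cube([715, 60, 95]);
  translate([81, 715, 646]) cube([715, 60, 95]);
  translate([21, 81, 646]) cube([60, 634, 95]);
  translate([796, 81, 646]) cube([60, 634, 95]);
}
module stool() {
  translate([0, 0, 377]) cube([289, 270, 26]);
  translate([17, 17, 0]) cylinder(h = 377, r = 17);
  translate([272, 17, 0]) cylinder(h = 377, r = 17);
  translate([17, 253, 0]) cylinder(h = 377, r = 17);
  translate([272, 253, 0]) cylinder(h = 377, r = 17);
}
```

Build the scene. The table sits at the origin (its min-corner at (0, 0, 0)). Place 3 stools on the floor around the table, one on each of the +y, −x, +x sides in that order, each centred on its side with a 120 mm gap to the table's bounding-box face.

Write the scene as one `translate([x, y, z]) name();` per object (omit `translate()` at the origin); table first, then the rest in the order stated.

table();
translate([294, 916, 0]) stool();
translate([-409, 263, 0]) stool();
translate([997, 263, 0]) stool();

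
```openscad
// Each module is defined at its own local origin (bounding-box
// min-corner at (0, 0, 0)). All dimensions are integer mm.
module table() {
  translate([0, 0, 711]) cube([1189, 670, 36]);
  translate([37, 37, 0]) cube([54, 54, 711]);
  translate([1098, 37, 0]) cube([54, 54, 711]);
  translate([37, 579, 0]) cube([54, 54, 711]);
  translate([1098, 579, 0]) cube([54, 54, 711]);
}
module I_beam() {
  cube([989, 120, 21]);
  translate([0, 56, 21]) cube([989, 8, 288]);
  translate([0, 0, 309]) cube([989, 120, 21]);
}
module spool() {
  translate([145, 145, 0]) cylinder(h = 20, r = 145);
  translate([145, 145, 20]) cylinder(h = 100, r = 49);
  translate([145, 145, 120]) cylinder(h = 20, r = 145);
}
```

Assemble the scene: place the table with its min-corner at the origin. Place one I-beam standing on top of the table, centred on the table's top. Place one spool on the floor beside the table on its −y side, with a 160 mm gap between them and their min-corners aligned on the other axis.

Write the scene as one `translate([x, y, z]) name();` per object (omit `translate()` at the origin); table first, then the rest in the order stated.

table();
translate([100, 275, 747]) I_beam();
translate([0, -450, 0]) spool();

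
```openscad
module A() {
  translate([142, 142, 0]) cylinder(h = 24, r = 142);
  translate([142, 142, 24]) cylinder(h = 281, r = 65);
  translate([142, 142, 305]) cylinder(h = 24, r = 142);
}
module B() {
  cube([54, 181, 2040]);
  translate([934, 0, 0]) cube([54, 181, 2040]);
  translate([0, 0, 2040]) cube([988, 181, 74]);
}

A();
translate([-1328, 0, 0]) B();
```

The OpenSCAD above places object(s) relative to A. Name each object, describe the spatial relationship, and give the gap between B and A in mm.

A is a spool. B is a door frame. The door frame is on the floor beside the spool on its −x side. The gap between the door frame and the spool is 340 mm.

The door frame's nearest face is 340 mm from the spool's −x face.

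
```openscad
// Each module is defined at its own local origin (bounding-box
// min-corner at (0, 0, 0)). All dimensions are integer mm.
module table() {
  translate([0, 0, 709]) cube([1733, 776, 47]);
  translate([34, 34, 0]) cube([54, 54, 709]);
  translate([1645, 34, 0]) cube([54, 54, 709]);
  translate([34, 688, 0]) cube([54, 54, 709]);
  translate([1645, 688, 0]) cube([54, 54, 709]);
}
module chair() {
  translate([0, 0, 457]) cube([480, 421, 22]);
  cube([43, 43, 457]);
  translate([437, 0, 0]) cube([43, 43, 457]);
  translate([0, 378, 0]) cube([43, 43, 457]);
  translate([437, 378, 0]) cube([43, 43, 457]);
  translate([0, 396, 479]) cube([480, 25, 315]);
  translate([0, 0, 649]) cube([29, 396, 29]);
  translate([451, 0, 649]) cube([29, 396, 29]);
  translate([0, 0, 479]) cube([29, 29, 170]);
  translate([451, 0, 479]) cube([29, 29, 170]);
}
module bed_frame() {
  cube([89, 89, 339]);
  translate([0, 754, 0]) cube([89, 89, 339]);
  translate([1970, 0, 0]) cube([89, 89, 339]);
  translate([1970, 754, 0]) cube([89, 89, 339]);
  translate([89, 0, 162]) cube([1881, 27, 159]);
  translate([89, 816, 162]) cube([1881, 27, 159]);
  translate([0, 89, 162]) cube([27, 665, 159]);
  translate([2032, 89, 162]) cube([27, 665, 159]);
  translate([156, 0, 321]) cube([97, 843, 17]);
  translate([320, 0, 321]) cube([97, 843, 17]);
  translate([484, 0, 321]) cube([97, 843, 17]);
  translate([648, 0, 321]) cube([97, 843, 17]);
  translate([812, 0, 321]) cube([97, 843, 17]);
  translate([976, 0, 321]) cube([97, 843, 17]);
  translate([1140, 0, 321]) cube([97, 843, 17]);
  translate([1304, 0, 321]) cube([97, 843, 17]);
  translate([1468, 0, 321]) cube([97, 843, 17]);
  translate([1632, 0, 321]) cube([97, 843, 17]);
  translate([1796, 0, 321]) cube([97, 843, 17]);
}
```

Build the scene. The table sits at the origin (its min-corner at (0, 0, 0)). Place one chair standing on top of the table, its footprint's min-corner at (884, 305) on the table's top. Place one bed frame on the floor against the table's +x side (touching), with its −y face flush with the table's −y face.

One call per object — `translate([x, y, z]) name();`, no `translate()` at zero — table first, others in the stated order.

table();
translate([884, 305, 756]) chair();
translate([1733, 0, 0]) bed_frame();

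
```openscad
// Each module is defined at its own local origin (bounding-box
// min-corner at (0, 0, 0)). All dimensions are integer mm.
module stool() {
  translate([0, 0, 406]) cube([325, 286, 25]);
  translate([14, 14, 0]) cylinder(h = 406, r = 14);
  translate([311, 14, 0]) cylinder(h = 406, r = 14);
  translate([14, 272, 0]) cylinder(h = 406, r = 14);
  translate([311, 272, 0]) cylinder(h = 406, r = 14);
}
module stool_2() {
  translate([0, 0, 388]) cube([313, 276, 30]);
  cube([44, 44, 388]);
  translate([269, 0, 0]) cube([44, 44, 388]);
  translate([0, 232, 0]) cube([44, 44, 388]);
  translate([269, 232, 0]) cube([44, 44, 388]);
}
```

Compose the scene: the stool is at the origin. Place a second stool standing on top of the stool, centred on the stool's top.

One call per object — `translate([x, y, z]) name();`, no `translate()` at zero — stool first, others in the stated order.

stool();
translate([6, 5, 431]) stool_2();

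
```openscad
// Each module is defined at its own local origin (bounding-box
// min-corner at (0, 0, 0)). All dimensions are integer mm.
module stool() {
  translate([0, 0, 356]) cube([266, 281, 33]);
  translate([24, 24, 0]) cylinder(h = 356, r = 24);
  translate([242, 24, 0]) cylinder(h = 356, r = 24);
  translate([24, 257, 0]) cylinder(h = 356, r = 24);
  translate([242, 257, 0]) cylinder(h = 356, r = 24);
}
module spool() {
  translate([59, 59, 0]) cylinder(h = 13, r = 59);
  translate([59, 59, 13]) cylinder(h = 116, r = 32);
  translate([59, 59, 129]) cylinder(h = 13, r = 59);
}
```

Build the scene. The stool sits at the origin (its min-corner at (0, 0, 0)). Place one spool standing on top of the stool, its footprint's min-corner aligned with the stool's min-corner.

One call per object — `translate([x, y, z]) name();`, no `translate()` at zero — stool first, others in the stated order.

stool();
translate([0, 0, 389]) spool();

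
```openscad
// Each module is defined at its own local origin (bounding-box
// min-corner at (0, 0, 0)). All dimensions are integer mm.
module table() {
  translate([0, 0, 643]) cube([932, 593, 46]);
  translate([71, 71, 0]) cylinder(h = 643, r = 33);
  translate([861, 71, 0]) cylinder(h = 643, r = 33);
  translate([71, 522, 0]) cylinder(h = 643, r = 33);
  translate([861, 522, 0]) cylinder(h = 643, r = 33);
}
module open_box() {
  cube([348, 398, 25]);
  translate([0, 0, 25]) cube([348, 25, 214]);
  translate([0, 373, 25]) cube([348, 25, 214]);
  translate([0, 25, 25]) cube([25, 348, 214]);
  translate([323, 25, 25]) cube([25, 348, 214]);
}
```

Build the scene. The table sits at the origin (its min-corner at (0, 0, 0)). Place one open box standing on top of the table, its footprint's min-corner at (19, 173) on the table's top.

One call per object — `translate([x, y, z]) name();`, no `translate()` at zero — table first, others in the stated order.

table();
translate([19, 173, 689]) open_box();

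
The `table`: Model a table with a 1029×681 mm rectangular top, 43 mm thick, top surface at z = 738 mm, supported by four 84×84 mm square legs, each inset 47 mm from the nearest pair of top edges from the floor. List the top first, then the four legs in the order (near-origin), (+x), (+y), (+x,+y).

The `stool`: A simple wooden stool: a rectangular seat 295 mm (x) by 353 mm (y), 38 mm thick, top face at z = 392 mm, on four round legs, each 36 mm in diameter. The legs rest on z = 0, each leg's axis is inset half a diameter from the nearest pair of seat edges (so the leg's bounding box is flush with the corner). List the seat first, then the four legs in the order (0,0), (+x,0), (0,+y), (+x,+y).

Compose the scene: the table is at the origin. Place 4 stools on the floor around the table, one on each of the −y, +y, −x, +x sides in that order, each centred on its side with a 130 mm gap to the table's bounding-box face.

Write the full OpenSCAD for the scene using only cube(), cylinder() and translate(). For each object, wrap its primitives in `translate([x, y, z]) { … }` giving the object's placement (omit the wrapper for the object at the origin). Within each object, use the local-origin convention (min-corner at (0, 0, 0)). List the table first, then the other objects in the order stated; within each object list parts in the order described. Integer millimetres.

translate([0, 0, 695]) cube([1029, 681, 43]);
translate([47, 47, 0]) cube([84, 84, 695]);
translate([898, 47, 0]) cube([84, 84, 695]);
translate([47, 550, 0]) cube([84, 84, 695]);
translate([898, 550, 0]) cube([84, 84, 695]);
translate([367, -483, 0]) {
  translate([0, 0, 354]) cube([295, 353, 38]);
  translate([18, 18, 0]) cylinder(h = 354, r = 18);
  translate([277, 18, 0]) cylinder(h = 354, r = 18);
  translate([18, 335, 0]) cylinder(h = 354, r = 18);
  translate([277, 335, 0]) cylinder(h = 354, r = 18);
}
translate([367, 811, 0]) {
  translate([0, 0, 354]) cube([295, 353, 38]);
  translate([18, 18, 0]) cylinder(h = 354, r = 18);
  translate([277, 18, 0]) cylinder(h = 354, r = 18);
  translate([18, 335, 0]) cylinder(h = 354, r = 18);
  translate([277, 335, 0]) cylinder(h = 354, r = 18);
}
translate([-425, 164, 0]) {
  translate([0, 0, 354]) cube([295, 353, 38]);
  translate([18, 18, 0]) cylinder(h = 354, r = 18);
  translate([277, 18, 0]) cylinder(h = 354, r = 18);
  translate([18, 335, 0]) cylinder(h = 354, r = 18);
  translate([277, 335, 0]) cylinder(h = 354, r = 18);
}
translate([1159, 164, 0]) {
  translate([0, 0, 354]) cube([295, 353, 38]);
  translate([18, 18, 0]) cylinder(h = 354, r = 18);
  translate([277, 18, 0]) cylinder(h = 354, r = 18);
  translate([18, 335, 0]) cylinder(h = 354, r = 18);
  translate([277, 335, 0]) cylinder(h = 354, r = 18);
}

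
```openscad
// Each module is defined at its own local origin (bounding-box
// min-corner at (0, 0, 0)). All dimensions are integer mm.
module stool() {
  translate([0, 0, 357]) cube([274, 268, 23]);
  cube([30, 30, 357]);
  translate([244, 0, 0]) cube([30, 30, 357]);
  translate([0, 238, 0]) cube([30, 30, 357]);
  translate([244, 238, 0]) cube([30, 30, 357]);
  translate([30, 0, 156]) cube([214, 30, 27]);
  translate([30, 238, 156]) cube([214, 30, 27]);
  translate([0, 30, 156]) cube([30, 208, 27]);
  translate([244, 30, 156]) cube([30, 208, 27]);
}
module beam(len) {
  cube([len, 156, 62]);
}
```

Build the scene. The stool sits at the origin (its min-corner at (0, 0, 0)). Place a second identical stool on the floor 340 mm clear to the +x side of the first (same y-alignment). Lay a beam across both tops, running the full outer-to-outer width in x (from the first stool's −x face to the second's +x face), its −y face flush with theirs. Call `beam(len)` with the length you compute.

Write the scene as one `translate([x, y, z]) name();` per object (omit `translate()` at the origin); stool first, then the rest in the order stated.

stool();
translate([614, 0, 0]) stool();
translate([0, 0, 380]) beam(888);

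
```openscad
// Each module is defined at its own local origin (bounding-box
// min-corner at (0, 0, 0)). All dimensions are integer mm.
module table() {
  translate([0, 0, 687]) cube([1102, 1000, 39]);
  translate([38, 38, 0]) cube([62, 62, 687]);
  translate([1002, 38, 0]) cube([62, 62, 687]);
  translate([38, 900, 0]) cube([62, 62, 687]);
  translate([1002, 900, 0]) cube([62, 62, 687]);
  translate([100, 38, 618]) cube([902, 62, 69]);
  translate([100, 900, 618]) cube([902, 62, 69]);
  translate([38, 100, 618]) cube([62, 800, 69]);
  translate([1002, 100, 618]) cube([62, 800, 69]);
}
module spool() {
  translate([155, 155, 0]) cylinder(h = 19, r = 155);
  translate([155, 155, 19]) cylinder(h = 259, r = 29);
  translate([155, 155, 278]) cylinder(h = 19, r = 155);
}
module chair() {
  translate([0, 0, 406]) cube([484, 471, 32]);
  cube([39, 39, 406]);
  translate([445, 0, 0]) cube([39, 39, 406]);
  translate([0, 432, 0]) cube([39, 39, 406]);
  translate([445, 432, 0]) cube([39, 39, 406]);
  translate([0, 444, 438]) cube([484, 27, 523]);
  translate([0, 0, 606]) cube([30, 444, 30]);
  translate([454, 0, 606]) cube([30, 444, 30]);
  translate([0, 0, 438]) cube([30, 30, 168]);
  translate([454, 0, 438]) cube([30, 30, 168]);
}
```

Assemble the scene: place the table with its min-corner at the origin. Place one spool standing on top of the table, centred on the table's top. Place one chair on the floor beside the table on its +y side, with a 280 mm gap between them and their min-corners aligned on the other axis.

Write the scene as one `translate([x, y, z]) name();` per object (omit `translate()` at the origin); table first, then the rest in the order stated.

table();
translate([396, 345, 726]) spool();
translate([0, 1280, 0]) chair();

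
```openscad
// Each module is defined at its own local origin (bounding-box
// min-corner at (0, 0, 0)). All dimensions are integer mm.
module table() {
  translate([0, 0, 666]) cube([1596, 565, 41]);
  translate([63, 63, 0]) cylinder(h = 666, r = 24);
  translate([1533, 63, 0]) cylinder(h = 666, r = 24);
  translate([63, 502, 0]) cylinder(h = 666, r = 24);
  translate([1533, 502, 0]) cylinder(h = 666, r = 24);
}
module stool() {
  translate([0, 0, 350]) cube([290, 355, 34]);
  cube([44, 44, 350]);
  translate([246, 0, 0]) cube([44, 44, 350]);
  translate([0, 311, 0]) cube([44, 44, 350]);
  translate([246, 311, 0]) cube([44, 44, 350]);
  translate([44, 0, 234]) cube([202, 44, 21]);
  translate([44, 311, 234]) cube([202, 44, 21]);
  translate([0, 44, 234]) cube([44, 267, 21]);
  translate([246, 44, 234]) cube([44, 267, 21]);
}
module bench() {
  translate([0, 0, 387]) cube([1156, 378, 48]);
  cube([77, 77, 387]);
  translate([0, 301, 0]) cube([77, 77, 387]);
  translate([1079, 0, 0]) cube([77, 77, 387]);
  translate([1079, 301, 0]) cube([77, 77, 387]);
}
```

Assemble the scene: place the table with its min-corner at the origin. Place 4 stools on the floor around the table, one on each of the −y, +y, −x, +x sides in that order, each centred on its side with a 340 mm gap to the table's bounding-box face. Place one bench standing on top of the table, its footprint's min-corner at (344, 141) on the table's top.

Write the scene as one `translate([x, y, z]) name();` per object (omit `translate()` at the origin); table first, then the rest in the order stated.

table();
translate([653, -695, 0]) stool();
translate([653, 905, 0]) stool();
translate([-630, 105, 0]) stool();
translate([1936, 105, 0]) stool();
translate([344, 141, 707]) bench();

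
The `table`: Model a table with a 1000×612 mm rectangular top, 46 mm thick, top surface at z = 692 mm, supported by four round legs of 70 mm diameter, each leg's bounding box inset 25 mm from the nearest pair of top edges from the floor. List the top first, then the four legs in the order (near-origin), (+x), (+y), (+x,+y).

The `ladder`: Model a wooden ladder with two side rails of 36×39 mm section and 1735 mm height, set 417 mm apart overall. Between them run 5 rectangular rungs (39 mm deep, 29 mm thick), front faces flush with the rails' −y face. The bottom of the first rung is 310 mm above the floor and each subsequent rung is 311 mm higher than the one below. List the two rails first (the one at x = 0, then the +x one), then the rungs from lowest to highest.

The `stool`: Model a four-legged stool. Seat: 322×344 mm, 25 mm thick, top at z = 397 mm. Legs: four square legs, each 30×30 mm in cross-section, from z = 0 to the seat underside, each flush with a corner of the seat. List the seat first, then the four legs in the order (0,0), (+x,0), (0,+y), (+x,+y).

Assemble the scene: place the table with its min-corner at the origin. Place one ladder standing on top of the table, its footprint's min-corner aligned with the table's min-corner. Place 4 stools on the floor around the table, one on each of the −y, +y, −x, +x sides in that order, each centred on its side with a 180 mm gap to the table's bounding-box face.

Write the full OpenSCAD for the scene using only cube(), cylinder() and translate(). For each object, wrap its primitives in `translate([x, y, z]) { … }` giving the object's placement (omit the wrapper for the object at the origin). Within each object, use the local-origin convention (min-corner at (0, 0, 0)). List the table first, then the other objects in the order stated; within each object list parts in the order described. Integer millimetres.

translate([0, 0, 646]) cube([1000, 612, 46]);
translate([60, 60, 0]) cylinder(h = 646, r = 35);
translate([940, 60, 0]) cylinder(h = 646, r = 35);
translate([60, 552, 0]) cylinder(h = 646, r = 35);
translate([940, 552, 0]) cylinder(h = 646, r = 35);
translate([0, 0, 692]) {
  cube([36, 39, 1735]);
  translate([381, 0, 0]) cube([36, 39, 1735]);
  translate([36, 0, 310]) cube([345, 39, 29]);
  translate([36, 0, 621]) cube([345, 39, 29]);
  translate([36, 0, 932]) cube([345, 39, 29]);
  translate([36, 0, 1243]) cube([345, 39, 29]);
  translate([36, 0, 1554]) cube([345, 39, 29]);
}
translate([339, -524, 0]) {
  translate([0, 0, 372]) cube([322, 344, 25]);
  cube([30, 30, 372]);
  translate([292, 0, 0]) cube([30, 30, 372]);
  translate([0, 314, 0]) cube([30, 30, 372]);
  translate([292, 314, 0]) cube([30, 30, 372]);
}
translate([339, 792, 0]) {
  translate([0, 0, 372]) cube([322, 344, 25]);
  cube([30, 30, 372]);
  translate([292, 0, 0]) cube([30, 30, 372]);
  translate([0, 314, 0]) cube([30, 30, 372]);
  translate([292, 314, 0]) cube([30, 30, 372]);
}
translate([-502, 134, 0]) {
  translate([0, 0, 372]) cube([322, 344, 25]);
  cube([30, 30, 372]);
  translate([292, 0, 0]) cube([30, 30, 372]);
  translate([0, 314, 0]) cube([30, 30, 372]);
  translate([292, 314, 0]) cube([30, 30, 372]);
}
translate([1180, 134, 0]) {
  translate([0, 0, 372]) cube([322, 344, 25]);
  cube([30, 30, 372]);
  translate([292, 0, 0]) cube([30, 30, 372]);
  translate([0, 314, 0]) cube([30, 30, 372]);
  translate([292, 314, 0]) cube([30, 30, 372]);
}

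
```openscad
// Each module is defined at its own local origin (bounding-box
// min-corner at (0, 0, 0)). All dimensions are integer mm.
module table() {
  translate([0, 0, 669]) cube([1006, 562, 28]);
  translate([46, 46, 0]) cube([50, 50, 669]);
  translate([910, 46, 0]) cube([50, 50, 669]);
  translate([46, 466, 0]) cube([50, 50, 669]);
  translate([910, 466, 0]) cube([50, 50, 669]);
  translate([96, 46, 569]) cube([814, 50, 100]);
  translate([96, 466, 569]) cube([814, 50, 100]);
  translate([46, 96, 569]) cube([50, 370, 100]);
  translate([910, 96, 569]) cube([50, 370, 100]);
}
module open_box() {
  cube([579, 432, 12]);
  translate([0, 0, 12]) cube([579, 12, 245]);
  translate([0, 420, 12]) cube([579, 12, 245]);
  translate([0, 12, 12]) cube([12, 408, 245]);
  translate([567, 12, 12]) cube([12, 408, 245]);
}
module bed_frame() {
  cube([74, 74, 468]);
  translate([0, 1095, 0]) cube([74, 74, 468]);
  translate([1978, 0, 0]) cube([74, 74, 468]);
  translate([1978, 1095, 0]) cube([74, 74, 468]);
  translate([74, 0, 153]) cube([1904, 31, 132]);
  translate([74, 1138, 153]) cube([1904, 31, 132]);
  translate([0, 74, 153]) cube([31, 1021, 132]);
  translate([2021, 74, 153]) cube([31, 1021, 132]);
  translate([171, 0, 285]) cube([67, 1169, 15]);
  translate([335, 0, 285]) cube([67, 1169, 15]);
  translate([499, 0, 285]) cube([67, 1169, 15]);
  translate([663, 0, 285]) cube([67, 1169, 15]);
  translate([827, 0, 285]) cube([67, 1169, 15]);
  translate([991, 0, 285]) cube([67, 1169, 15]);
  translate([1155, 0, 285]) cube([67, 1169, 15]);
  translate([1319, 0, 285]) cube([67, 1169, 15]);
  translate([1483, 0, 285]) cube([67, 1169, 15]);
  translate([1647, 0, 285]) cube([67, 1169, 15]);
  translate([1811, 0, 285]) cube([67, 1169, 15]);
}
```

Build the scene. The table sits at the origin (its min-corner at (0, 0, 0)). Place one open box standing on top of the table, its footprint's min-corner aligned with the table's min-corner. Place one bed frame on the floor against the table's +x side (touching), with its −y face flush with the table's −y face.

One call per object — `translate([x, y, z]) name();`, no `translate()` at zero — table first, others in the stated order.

table();
translate([0, 0, 697]) open_box();
translate([1006, 0, 0]) bed_frame();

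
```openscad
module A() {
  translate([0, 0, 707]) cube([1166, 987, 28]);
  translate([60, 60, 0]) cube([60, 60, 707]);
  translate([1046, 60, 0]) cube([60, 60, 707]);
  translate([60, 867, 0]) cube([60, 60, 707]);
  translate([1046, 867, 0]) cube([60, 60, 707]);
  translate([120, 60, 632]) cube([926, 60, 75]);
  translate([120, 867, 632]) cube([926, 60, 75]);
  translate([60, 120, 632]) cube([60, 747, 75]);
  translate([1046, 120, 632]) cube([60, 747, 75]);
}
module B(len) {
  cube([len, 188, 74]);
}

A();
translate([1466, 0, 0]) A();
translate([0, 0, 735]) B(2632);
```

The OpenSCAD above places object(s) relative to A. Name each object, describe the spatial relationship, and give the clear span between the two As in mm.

Second table starts at x = 1466; first ends at x = 1166; clear span = 1466 − 1166 = 300 mm.

A is a table. B is a beam. A beam spans the tops of two tables. The clear span between the two tables is 300 mm.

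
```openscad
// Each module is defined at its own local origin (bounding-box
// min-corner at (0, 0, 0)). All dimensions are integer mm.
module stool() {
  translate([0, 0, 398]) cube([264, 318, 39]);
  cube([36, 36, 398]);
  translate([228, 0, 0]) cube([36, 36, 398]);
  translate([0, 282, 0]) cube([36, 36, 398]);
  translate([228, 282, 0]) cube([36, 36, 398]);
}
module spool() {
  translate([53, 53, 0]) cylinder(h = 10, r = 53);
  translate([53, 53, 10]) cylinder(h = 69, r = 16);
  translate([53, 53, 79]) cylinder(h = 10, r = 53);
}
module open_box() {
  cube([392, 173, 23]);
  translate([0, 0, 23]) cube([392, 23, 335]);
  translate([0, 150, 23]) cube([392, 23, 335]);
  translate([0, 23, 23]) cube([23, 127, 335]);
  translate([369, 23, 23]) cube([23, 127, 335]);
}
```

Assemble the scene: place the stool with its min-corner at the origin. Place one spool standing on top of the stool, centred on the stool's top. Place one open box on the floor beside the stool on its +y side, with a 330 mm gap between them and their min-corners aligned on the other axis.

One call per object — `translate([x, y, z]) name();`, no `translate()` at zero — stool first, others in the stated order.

stool();
translate([79, 106, 437]) spool();
translate([0, 648, 0]) open_box();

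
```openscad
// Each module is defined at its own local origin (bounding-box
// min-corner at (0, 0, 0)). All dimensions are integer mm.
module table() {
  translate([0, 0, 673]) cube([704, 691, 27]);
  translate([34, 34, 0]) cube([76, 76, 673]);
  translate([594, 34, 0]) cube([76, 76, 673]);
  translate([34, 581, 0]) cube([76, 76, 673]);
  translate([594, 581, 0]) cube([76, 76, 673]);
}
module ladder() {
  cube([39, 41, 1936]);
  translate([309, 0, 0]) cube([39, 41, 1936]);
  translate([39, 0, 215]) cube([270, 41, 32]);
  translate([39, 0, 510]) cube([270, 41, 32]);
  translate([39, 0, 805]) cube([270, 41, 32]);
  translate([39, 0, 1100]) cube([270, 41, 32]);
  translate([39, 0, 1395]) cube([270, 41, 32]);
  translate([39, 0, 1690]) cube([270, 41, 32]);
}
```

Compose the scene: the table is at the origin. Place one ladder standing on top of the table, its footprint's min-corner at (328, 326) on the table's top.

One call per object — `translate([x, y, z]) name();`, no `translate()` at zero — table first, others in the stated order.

table();
translate([328, 326, 700]) ladder();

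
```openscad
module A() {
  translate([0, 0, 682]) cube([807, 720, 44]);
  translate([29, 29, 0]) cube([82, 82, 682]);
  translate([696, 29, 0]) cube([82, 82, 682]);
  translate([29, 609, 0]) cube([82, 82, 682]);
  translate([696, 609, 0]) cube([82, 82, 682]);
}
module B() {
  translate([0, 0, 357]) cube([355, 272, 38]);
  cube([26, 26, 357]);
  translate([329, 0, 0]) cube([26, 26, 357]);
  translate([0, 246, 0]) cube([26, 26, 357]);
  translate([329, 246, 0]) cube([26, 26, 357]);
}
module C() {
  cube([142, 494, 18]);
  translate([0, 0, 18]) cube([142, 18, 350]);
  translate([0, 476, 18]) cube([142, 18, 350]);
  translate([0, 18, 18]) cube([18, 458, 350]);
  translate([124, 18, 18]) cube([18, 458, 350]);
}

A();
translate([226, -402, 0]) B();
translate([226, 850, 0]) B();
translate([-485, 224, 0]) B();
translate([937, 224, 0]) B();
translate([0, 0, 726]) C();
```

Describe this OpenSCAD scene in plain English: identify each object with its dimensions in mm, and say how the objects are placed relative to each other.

A is a table with a 807×720 mm rectangular top, 44 mm thick, top surface at z = 726 mm, supported by four 82×82 mm square legs, each inset 29 mm from the nearest pair of top edges, running from the floor.

B is a four-legged stool. The seat is 355×272 mm, 38 mm thick, top at z = 395 mm. It stands on four square legs, each 26×26 mm in cross-section, from z = 0 to the seat underside, each flush with a corner of the seat.

C is an open-topped rectangular box: outside dimensions 142×494×368 mm, with a uniform wall and base thickness of 18 mm. The base is a full 142×494 slab on the floor; four walls sit on top of the base. The front and back walls (the −y and +y sides) span the full width; the two side walls fit between them.

Four stools sit around the table at the −y, +y, −x, +x sides. The open box is on top of the table.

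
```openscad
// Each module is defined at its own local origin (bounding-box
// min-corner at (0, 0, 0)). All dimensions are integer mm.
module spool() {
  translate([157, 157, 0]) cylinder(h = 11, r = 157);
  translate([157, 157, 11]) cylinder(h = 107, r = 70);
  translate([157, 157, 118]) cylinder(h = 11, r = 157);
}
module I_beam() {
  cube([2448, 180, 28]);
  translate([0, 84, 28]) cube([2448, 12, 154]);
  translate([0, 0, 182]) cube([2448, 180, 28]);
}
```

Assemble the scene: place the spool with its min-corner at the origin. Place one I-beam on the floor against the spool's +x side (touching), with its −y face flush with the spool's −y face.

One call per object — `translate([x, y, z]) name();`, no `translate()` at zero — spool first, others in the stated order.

spool();
translate([314, 0, 0]) I_beam();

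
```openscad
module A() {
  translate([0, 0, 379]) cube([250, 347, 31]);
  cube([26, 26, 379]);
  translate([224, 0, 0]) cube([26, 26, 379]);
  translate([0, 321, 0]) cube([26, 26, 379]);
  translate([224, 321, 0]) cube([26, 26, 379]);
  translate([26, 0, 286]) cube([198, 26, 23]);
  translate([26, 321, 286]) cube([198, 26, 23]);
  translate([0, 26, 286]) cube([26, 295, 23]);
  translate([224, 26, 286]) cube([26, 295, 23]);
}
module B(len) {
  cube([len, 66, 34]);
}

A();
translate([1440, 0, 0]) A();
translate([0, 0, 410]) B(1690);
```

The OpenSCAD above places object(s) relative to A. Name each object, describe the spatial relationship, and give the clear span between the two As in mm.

A is a stool. B is a beam. A beam spans the tops of two stools. The clear span between the two stools is 1190 mm.

Second stool starts at x = 1440; first ends at x = 250; clear span = 1440 − 250 = 1190 mm.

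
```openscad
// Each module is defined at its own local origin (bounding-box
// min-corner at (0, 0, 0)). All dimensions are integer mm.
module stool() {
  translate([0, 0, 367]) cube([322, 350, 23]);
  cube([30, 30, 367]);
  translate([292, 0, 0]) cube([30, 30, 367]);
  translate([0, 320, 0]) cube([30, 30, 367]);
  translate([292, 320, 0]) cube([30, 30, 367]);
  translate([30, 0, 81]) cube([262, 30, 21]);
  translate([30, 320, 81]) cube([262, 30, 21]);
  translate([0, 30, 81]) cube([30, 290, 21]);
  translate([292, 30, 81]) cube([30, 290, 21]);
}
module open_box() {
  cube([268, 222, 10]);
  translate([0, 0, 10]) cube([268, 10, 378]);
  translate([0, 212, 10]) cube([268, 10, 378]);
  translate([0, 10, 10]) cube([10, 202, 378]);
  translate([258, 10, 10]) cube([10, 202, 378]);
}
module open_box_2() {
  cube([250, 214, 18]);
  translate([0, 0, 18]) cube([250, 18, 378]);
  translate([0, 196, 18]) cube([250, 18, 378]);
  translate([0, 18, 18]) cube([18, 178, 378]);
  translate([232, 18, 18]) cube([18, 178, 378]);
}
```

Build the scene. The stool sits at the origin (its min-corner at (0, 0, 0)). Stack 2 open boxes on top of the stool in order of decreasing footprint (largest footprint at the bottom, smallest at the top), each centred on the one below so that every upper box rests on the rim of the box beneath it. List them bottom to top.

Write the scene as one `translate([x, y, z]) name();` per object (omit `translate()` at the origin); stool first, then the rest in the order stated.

stool();
translate([27, 64, 390]) open_box();
translate([36, 68, 778]) open_box_2();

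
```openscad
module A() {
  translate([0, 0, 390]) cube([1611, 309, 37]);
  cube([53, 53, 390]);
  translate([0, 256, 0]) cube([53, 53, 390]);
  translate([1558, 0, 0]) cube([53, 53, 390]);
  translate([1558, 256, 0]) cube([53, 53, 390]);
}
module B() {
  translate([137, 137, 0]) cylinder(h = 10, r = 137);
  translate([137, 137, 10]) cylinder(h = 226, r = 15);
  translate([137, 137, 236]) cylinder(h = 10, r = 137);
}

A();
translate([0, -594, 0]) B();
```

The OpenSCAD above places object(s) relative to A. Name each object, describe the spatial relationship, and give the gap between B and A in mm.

A is a bench. B is a spool. The spool is on the floor beside the bench on its −y side. The gap between the spool and the bench is 320 mm.

The spool's nearest face is 320 mm from the bench's −y face.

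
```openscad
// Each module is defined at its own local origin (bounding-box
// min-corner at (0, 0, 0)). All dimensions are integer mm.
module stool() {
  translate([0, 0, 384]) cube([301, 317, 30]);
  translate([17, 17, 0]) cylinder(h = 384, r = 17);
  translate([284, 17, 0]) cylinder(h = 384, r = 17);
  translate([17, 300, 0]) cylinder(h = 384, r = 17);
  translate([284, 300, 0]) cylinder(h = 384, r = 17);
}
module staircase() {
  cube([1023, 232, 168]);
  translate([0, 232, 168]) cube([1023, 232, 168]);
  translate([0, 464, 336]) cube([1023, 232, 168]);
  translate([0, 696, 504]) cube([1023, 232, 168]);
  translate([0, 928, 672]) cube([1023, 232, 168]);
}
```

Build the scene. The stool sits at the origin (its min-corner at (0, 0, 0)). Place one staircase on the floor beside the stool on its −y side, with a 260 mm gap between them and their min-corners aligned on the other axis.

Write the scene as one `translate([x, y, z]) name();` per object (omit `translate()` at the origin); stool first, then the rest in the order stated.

stool();
translate([0, -1420, 0]) staircase();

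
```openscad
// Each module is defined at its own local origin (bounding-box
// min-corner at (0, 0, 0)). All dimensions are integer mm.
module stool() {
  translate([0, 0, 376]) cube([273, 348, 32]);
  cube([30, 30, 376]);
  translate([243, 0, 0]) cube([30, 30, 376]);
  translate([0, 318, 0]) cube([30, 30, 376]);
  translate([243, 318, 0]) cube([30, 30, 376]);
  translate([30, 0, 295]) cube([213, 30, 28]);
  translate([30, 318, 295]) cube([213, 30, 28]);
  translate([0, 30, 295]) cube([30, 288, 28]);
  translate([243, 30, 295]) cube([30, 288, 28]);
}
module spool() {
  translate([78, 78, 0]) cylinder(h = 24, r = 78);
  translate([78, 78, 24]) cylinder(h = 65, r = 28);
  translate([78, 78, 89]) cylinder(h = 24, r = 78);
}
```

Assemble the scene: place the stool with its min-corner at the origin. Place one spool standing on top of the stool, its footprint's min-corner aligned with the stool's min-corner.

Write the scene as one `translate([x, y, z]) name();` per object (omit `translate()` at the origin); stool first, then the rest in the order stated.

stool();
translate([0, 0, 408]) spool();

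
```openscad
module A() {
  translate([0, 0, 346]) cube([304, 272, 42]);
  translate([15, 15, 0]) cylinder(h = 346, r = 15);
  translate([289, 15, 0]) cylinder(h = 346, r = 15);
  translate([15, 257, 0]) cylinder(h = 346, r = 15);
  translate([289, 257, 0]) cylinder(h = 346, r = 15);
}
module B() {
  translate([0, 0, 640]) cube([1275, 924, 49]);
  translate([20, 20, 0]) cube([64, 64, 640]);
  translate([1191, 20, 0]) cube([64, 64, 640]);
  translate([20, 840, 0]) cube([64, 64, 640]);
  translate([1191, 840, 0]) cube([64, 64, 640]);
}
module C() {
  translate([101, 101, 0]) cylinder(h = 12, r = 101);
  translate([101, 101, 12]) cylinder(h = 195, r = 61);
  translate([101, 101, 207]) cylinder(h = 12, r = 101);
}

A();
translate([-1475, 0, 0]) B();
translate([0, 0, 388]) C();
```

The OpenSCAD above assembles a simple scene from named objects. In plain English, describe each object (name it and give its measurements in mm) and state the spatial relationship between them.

A is a four-legged stool. The seat is 304×272 mm, 42 mm thick, top at z = 388 mm. It stands on four round legs, each 30 mm in diameter, from z = 0 to the seat underside, each leg's axis is inset half a diameter from the nearest pair of seat edges (so the leg's bounding box is flush with the corner).

B is a rectangular dining table. The top is 1275×924×49 mm with its upper surface at z = 689 mm. It stands on four 64×64 mm square legs, each inset 20 mm from the nearest pair of top edges, running from the floor to the underside of the top.

C is a spool: two coaxial disc flanges of radius 101 mm and thickness 12 mm, joined by a core cylinder of radius 61 mm and height 195 mm. The lower flange rests on z = 0 and the three cylinders share a vertical axis.

The table is on the floor beside the stool on its −x side. The spool is on top of the stool.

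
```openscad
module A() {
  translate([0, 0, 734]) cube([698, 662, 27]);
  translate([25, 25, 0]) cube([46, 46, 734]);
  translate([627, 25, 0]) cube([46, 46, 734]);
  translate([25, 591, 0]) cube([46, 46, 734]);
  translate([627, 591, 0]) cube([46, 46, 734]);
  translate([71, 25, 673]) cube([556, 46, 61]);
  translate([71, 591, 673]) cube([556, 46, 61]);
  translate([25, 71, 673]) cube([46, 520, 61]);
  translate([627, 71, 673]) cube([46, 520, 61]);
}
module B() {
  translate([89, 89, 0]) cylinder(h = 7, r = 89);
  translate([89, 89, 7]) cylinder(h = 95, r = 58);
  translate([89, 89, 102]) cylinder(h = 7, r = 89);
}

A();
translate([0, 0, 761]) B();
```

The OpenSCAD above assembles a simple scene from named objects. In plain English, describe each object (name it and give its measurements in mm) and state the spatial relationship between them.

A is a table with a 698×662 mm rectangular top, 27 mm thick, top surface at z = 761 mm, supported by four 46×46 mm square legs, each inset 25 mm from the nearest pair of top edges, running from the floor. Four apron rails, 46 mm thick and 61 mm tall, run between adjacent legs with their top edges flush with the underside of the top and their outer faces flush with the legs' outer faces.

B is a spool: two coaxial disc flanges of radius 89 mm and thickness 7 mm, joined by a core cylinder of radius 58 mm and height 95 mm. The lower flange rests on z = 0 and the three cylinders share a vertical axis.

The spool is on top of the table.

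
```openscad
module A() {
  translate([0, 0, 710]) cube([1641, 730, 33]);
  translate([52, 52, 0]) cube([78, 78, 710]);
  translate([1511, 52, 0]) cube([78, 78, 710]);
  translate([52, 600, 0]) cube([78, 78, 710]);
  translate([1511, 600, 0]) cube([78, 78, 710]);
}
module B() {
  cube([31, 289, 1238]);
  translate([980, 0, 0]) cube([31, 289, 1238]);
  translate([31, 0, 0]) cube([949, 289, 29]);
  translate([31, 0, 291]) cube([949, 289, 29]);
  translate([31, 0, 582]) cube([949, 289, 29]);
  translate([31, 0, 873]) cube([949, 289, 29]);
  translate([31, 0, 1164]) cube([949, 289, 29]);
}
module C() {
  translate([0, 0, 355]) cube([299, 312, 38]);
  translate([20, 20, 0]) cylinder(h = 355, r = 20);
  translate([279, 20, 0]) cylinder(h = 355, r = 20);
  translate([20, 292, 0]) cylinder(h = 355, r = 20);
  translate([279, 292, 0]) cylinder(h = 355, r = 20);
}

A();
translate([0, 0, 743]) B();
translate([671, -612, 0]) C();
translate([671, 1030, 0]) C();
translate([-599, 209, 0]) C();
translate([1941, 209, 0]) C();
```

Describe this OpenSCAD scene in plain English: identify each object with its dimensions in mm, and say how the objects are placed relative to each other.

A is a rectangular dining table. The top is 1641×730×33 mm with its upper surface at z = 743 mm. It stands on four 78×78 mm square legs, each inset 52 mm from the nearest pair of top edges, running from the floor to the underside of the top.

B is a bookshelf 1011 mm wide overall, 289 mm deep and 1238 mm tall. The two sides are 31 mm thick vertical panels. 5 horizontal shelves of 29 mm thickness span between the inner faces of the sides; the lowest shelf sits on the floor and shelves are stacked with a clear vertical gap of 262 mm between each pair.

C is a simple wooden stool: a rectangular seat 299 mm (x) by 312 mm (y), 38 mm thick, top face at z = 393 mm, on four round legs, each 40 mm in diameter. The legs rest on z = 0, each leg's axis is inset half a diameter from the nearest pair of seat edges (so the leg's bounding box is flush with the corner).

The bookshelf is on top of the table. Four stools sit around the table at the −y, +y, −x, +x sides.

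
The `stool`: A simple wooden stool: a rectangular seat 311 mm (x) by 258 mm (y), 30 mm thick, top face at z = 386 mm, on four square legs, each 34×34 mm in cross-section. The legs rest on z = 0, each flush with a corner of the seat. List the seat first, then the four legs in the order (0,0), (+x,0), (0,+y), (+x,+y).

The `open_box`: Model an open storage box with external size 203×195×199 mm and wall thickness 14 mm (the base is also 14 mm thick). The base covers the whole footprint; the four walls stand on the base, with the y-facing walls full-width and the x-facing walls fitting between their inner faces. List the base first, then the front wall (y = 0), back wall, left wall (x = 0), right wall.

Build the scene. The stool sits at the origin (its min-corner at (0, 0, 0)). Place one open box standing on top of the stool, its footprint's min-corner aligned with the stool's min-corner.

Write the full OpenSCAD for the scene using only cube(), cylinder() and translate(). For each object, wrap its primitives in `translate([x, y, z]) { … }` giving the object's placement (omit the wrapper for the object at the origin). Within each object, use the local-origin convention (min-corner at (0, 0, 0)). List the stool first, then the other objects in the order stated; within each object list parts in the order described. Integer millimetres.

translate([0, 0, 356]) cube([311, 258, 30]);
cube([34, 34, 356]);
translate([277, 0, 0]) cube([34, 34, 356]);
translate([0, 224, 0]) cube([34, 34, 356]);
translate([277, 224, 0]) cube([34, 34, 356]);
translate([0, 0, 386]) {
  cube([203, 195, 14]);
  translate([0, 0, 14]) cube([203, 14, 185]);
  translate([0, 181, 14]) cube([203, 14, 185]);
  translate([0, 14, 14]) cube([14, 167, 185]);
  translate([189, 14, 14]) cube([14, 167, 185]);
}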